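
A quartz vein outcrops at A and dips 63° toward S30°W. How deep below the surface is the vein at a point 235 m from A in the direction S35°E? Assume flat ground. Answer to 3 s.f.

195 m

The hole lies 65° from the dip direction, so the down-dip offset is 235 × cos 65° = 99.32 m.
Depth = down-dip offset × tan(dip) = 99.32 × tan 63° = 99.32 × 1.9626
Depth = 194.92 m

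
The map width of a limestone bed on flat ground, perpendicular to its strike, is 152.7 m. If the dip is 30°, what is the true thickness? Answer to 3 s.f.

76.3 m

True thickness t = w · sin(dip) = 152.7 × sin 30°
t = 152.7 × 0.5000 = 76.350 m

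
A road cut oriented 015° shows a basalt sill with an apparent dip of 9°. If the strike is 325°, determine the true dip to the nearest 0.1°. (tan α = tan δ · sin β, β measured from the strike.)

11.7°

β = acute angle between strike 325° and section 015° = 50°.
tan δ = tan α / sin β = tan 9° / sin 50° = 0.1584 / 0.7660 = 0.2068
true dip = arctan 0.2068 = 11.68°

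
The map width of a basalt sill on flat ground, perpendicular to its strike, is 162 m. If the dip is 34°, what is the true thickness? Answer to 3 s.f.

True thickness t = w · sin(dip) = 162 × sin 34°
t = 162 × 0.5592 = 90.589 m

90.6 m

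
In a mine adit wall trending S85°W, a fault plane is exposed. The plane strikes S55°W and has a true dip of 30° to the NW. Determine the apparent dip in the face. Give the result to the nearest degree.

The section lies 30° from the strike.
tan α = tan 30° × sin 30° = 0.5774 × 0.5000 = 0.2887
apparent dip = arctan 0.2887 = 16.10°

16°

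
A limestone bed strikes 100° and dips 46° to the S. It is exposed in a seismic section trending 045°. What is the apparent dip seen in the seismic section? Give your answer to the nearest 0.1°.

40.3°

The strike is 100° and the section trends 045°; the acute angle between them is β = 55°.
tan α = tan 46° × sin 55° = 1.0355 × 0.8192 = 0.8483
apparent dip = arctan 0.8483 = 40.31°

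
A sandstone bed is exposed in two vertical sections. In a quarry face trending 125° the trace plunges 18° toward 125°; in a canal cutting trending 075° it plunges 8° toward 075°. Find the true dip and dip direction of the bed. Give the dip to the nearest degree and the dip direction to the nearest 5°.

true dip 19°, dip direction 140°

Each apparent-dip line lies in the plane. As unit vectors (x east, y north, z up), v₁ plunges 18°→125° and v₂ plunges 8°→075°.
n = v₁ × v₂ = (0.155, -0.187, 0.721) (taken with n_z > 0).
True dip = arccos(n_z / |n|) = arccos(0.9477) = 18.6°.
Dip direction = atan2(0.155, -0.187) = 140° (azimuth of n's horizontal projection).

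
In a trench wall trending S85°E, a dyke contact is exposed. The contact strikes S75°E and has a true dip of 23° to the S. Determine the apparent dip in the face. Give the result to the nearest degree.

4°

Angle between strike (S75°E) and section (S85°E): β = 10°.
tan(apparent dip) = tan 23° · sin 10° = 0.0737
apparent dip = arctan 0.0737 = 4.22°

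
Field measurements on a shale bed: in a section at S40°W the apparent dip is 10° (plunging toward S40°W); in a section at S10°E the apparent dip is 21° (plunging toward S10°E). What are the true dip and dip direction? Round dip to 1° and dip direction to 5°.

true dip 22°, dip direction 155°

The two traces are lines in the plane: v₁ = (sin 220°·cos 10°, cos 220°·cos 10°, −sin 10°), v₂ = (sin 170°·cos 21°, cos 170°·cos 21°, −sin 21°).
Cross product v₁ × v₂ gives the pole to the plane: n ∝ (0.111, -0.255, 0.704).
tan δ = √(n_x²+n_y²)/n_z = 0.278/0.704, so δ = 21.5°.
Dip direction = atan2(0.111, -0.255) = 157° (azimuth of n's horizontal projection).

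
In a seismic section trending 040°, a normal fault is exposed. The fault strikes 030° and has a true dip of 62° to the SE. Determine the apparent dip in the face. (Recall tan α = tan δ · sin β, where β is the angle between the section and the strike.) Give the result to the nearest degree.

The section lies 10° from the strike.
tan α = tan 62° × sin 10° = 1.8807 × 0.1736 = 0.3266
α = arctan(0.3266) = 18.09°

18°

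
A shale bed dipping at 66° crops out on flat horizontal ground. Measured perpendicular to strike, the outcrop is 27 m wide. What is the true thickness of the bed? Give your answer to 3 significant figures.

True thickness t = w · sin(dip) = 27 × sin 66°
t = 27 × 0.9135 = 24.666 m

24.7 m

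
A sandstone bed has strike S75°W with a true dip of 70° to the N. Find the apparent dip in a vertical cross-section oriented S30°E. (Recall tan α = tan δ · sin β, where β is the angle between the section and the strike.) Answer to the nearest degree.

69°

Angle between strike (S75°W) and section (S30°E): β = 75°.
tan α = tan 70° × sin 75° = 2.7475 × 0.9659 = 2.6539
apparent dip = arctan 2.6539 = 69.35°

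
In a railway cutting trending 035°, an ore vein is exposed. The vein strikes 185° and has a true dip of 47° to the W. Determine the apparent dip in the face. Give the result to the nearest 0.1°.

Angle between strike (185°) and section (035°): β = 30°.
tan α = tan 47° × sin 30° = 1.0724 × 0.5000 = 0.5362
apparent dip = arctan 0.5362 = 28.20°

28.2°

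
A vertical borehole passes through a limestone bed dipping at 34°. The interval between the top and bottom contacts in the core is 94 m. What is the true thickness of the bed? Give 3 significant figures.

True thickness t = h · cos(dip) = 94 × cos 34°
t = 94 × 0.8290 = 77.930 m

77.9 m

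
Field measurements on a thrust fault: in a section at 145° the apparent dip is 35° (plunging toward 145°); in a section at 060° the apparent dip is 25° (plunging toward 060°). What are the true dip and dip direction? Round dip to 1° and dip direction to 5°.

Represent each trace as a vector plunging at its apparent dip toward its trend (east-north-up frame): v₁ = (0.470, -0.671, -0.574), v₂ = (0.785, 0.453, -0.423).
Cross product v₁ × v₂ gives the pole to the plane: n ∝ (0.543, -0.252, 0.740).
True dip = arccos(n_z / |n|) = arccos(0.7771) = 39.0°.
Dip direction = azimuth of (n_x, n_y) = atan2(0.543, -0.252) = 115°.

true dip 39°, dip direction 115°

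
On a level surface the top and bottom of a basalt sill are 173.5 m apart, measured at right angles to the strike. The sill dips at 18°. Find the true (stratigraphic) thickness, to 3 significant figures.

True thickness t = w · sin(dip) = 173.5 × sin 18°
t = 173.5 × 0.3090 = 53.614 m

53.6 m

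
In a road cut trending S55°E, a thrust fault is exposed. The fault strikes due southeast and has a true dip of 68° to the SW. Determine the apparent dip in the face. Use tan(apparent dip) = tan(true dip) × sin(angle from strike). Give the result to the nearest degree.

The strike is due southeast and the section trends S55°E; the acute angle between them is β = 10°.
tan α = tan 68° × sin 10° = 2.4751 × 0.1736 = 0.4298
α = arctan(0.4298) = 23.26°

23°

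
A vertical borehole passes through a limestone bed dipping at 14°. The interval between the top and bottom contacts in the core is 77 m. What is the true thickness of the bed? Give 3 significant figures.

True thickness t = h · cos(dip) = 77 × cos 14°
t = 77 × 0.9703 = 74.713 m

74.7 m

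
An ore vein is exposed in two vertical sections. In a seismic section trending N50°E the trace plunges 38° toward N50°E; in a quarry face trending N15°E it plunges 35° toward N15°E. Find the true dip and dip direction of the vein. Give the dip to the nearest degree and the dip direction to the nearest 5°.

The two traces are lines in the plane: v₁ = (sin 50°·cos 38°, cos 50°·cos 38°, −sin 38°), v₂ = (sin 15°·cos 35°, cos 15°·cos 35°, −sin 35°).
Cross product v₁ × v₂ gives the pole to the plane: n ∝ (0.197, 0.216, 0.370).
Dip δ = arctan(|n_h|/n_z) = arctan(0.292/0.370) = 38.2°.
The horizontal component of n points toward azimuth atan2(n_x, n_y) = 42°, the dip direction.

true dip 38°, dip direction 040°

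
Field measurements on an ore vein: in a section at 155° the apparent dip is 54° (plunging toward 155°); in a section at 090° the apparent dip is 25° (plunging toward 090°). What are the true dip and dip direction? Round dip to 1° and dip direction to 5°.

true dip 54°, dip direction 160°

Each apparent-dip line lies in the plane. As unit vectors (x east, y north, z up), v₁ plunges 54°→155° and v₂ plunges 25°→090°.
The plane normal is n = v₁ × v₂ ∝ (0.225, -0.628, 0.483).
True dip = arccos(n_z / |n|) = arccos(0.5861) = 54.1°.
The horizontal component of n points toward azimuth atan2(n_x, n_y) = 160°, the dip direction.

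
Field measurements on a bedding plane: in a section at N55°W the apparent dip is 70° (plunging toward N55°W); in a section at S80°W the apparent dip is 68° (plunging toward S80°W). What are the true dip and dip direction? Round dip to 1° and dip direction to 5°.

The two traces are lines in the plane: v₁ = (sin 305°·cos 70°, cos 305°·cos 70°, −sin 70°), v₂ = (sin 260°·cos 68°, cos 260°·cos 68°, −sin 68°).
The plane normal is n = v₁ × v₂ ∝ (-0.243, 0.087, 0.091).
True dip = arccos(n_z / |n|) = arccos(0.3312) = 70.7°.
The horizontal component of n points toward azimuth atan2(n_x, n_y) = 290°, the dip direction.

true dip 71°, dip direction 290°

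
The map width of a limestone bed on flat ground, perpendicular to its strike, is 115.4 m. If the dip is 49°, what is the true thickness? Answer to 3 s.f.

87.1 m

True thickness t = w · sin(dip) = 115.4 × sin 49°
t = 115.4 × 0.7547 = 87.093 m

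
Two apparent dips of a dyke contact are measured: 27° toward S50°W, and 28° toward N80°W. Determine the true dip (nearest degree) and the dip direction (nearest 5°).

true dip 30°, dip direction 260°

The two traces are lines in the plane: v₁ = (sin 230°·cos 27°, cos 230°·cos 27°, −sin 27°), v₂ = (sin 280°·cos 28°, cos 280°·cos 28°, −sin 28°).
Cross product v₁ × v₂ gives the pole to the plane: n ∝ (-0.338, -0.074, 0.603).
Dip δ = arctan(|n_h|/n_z) = arctan(0.347/0.603) = 29.9°.
The horizontal component of n points toward azimuth atan2(n_x, n_y) = 258°, the dip direction.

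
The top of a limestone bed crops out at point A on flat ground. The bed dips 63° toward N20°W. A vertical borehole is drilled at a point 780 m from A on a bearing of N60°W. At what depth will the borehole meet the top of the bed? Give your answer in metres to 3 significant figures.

1170 m

The hole lies 40° from the dip direction, so the down-dip offset is 780 × cos 40° = 597.51 m.
Depth = down-dip offset × tan(dip) = 597.51 × tan 63° = 597.51 × 1.9626
Depth = 1172.69 m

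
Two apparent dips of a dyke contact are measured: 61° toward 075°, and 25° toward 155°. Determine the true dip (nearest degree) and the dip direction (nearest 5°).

Each apparent-dip line lies in the plane. As unit vectors (x east, y north, z up), v₁ plunges 61°→075° and v₂ plunges 25°→155°.
n = v₁ × v₂ = (0.771, 0.137, 0.433) (taken with n_z > 0).
True dip = arccos(n_z / |n|) = arccos(0.4834) = 61.1°.
Dip direction = azimuth of (n_x, n_y) = atan2(0.771, 0.137) = 80°.

true dip 61°, dip direction 080°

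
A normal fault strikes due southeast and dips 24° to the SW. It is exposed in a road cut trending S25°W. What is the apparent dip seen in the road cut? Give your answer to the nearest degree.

23°

The strike is due southeast and the section trends S25°W; the acute angle between them is β = 70°.
tan(apparent dip) = tan 24° · sin 70° = 0.4184
apparent dip = arctan 0.4184 = 22.70°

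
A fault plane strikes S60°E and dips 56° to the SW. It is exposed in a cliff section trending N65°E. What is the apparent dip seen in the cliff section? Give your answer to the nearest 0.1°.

50.5°

The strike is S60°E and the section trends N65°E; the acute angle between them is β = 55°.
tan α = tan 56° × sin 55° = 1.4826 × 0.8192 = 1.2144
α = arctan(1.2144) = 50.53°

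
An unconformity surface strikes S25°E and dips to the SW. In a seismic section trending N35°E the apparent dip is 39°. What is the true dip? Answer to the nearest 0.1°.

43.1°

The section is 60° from the strike.
tan(true dip) = tan 39° / sin 60° = 0.9351
δ = arctan(0.9351) = 43.08°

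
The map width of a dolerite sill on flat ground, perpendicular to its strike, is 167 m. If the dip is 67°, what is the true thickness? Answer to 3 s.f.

True thickness t = w · sin(dip) = 167 × sin 67°
t = 167 × 0.9205 = 153.724 m

154 m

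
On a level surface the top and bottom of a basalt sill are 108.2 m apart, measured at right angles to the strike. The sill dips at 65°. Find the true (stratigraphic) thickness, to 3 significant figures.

98.1 m

True thickness t = w · sin(dip) = 108.2 × sin 65°
t = 108.2 × 0.9063 = 98.063 m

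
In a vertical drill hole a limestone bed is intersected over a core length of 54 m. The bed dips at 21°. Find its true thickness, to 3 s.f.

True thickness t = h · cos(dip) = 54 × cos 21°
t = 54 × 0.9336 = 50.413 m

50.4 m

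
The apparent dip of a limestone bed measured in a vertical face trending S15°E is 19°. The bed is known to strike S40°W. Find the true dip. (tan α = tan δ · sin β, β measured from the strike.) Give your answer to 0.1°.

22.8°

β = acute angle between strike S40°W and section S15°E = 55°.
tan(true dip) = tan 19° / sin 55° = 0.4203
δ = arctan(0.4203) = 22.80°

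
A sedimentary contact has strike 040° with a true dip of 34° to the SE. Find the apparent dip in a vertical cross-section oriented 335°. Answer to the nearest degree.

31°

The section lies 65° from the strike.
tan(apparent dip) = tan 34° · sin 65° = 0.6113
apparent dip = arctan 0.6113 = 31.44°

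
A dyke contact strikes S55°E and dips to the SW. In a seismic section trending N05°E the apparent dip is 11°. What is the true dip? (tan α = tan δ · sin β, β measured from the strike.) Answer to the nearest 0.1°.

The section is 60° from the strike.
tan δ = tan α / sin β = tan 11° / sin 60° = 0.1944 / 0.8660 = 0.2245
δ = arctan(0.2245) = 12.65°

12.7°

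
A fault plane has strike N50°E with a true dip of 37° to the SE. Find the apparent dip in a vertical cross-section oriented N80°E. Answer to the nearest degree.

Angle between strike (N50°E) and section (N80°E): β = 30°.
tan α = tan 37° × sin 30° = 0.7536 × 0.5000 = 0.3768
apparent dip = arctan 0.3768 = 20.65°

21°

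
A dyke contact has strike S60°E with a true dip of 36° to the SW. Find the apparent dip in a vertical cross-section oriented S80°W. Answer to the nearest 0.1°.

The strike is S60°E and the section trends S80°W; the acute angle between them is β = 40°.
tan α = tan 36° × sin 40° = 0.7265 × 0.6428 = 0.4670
apparent dip = arctan 0.4670 = 25.03°

25.0°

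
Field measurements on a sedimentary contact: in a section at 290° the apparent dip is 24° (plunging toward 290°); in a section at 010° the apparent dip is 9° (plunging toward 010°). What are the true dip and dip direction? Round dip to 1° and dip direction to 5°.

Represent each trace as a vector plunging at its apparent dip toward its trend (east-north-up frame): v₁ = (-0.858, 0.312, -0.407), v₂ = (0.172, 0.973, -0.156).
The plane normal is n = v₁ × v₂ ∝ (-0.347, 0.204, 0.889).
True dip = arccos(n_z / |n|) = arccos(0.9110) = 24.4°.
Dip direction = azimuth of (n_x, n_y) = atan2(-0.347, 0.204) = 300°.

true dip 24°, dip direction 300°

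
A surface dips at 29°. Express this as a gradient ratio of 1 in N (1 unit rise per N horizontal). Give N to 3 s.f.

1 : N means tan θ = 1/N, so N = 1/tan 29° = 1/0.5543

1 in 1.80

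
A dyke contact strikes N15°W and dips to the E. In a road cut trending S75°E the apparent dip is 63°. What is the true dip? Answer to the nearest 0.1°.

β = acute angle between strike N15°W and section S75°E = 60°.
tan δ = tan α / sin β = tan 63° / sin 60° = 1.9626 / 0.8660 = 2.2662
true dip = arctan 2.2662 = 66.19°

66.2°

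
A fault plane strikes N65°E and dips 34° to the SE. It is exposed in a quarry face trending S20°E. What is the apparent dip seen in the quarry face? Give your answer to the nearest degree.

34°

The section lies 85° from the strike.
tan(apparent dip) = tan 34° · sin 85° = 0.6719
α = arctan(0.6719) = 33.90°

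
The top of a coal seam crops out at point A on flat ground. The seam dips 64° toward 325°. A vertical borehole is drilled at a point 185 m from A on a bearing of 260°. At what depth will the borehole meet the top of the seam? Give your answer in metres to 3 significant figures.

The hole lies 65° from the dip direction, so the down-dip offset is 185 × cos 65° = 78.18 m.
Depth = down-dip offset × tan(dip) = 78.18 × tan 64° = 78.18 × 2.0503
Depth = 160.30 m

160 m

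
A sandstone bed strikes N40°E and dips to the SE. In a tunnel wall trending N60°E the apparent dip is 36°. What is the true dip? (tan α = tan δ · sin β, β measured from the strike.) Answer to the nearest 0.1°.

The section is 20° from the strike.
tan(true dip) = tan 36° / sin 20° = 2.1243
true dip = arctan 2.1243 = 64.79°

64.8°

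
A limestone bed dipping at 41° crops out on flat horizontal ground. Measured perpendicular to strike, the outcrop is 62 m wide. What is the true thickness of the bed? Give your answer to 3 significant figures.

40.7 m

True thickness t = w · sin(dip) = 62 × sin 41°
t = 62 × 0.6561 = 40.676 m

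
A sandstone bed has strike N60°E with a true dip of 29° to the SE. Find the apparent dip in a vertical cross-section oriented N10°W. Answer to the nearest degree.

28°

Angle between strike (N60°E) and section (N10°W): β = 70°.
tan(apparent dip) = tan 29° · sin 70° = 0.5209
α = arctan(0.5209) = 27.51°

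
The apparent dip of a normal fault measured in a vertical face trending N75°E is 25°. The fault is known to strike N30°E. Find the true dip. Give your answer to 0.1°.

β = acute angle between strike N30°E and section N75°E = 45°.
tan δ = tan α / sin β = tan 25° / sin 45° = 0.4663 / 0.7071 = 0.6595
true dip = arctan 0.6595 = 33.40°

33.4°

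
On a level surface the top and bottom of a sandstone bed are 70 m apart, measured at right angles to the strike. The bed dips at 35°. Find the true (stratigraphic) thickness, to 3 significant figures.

40.2 m

True thickness t = w · sin(dip) = 70 × sin 35°
t = 70 × 0.5736 = 40.150 m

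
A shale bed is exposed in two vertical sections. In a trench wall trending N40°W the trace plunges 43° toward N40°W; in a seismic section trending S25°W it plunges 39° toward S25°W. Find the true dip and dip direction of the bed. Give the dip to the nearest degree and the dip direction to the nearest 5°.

true dip 58°, dip direction 265°

Each apparent-dip line lies in the plane. As unit vectors (x east, y north, z up), v₁ plunges 43°→N40°W and v₂ plunges 39°→S25°W.
The plane normal is n = v₁ × v₂ ∝ (-0.833, -0.072, 0.515).
Dip δ = arctan(|n_h|/n_z) = arctan(0.836/0.515) = 58.4°.
Dip direction = azimuth of (n_x, n_y) = atan2(-0.833, -0.072) = 265°.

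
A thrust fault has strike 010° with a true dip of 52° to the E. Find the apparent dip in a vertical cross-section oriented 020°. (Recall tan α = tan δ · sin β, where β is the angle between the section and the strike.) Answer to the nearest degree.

13°

Angle between strike (010°) and section (020°): β = 10°.
tan α = tan 52° × sin 10° = 1.2799 × 0.1736 = 0.2223
apparent dip = arctan 0.2223 = 12.53°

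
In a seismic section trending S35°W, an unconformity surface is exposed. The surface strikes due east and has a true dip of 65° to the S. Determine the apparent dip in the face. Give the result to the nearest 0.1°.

60.3°

The section lies 55° from the strike.
tan(apparent dip) = tan 65° · sin 55° = 1.7567
α = arctan(1.7567) = 60.35°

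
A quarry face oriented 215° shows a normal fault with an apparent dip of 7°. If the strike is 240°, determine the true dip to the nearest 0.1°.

The section is 25° from the strike.
tan(true dip) = tan 7° / sin 25° = 0.2905
true dip = arctan 0.2905 = 16.20°

16.2°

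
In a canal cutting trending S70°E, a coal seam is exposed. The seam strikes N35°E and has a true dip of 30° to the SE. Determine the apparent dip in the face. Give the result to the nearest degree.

29°

The strike is N35°E and the section trends S70°E; the acute angle between them is β = 75°.
tan α = tan 30° × sin 75° = 0.5774 × 0.9659 = 0.5577
apparent dip = arctan 0.5577 = 29.15°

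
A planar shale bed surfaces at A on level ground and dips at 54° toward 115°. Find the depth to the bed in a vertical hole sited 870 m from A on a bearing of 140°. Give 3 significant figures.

1090 m

The hole lies 25° from the dip direction, so the down-dip offset is 870 × cos 25° = 788.49 m.
Depth = down-dip offset × tan(dip) = 788.49 × tan 54° = 788.49 × 1.3764
Depth = 1085.26 m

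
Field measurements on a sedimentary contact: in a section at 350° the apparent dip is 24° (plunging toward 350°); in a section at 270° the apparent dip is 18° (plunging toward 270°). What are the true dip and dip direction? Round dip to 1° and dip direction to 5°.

The two traces are lines in the plane: v₁ = (sin 350°·cos 24°, cos 350°·cos 24°, −sin 24°), v₂ = (sin 270°·cos 18°, cos 270°·cos 18°, −sin 18°).
The plane normal is n = v₁ × v₂ ∝ (-0.278, 0.338, 0.856).
Dip δ = arctan(|n_h|/n_z) = arctan(0.437/0.856) = 27.1°.
Dip direction = atan2(-0.278, 0.338) = 321° (azimuth of n's horizontal projection).

true dip 27°, dip direction 320°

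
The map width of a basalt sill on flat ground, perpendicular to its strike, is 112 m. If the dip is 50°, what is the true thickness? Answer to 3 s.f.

True thickness t = w · sin(dip) = 112 × sin 50°
t = 112 × 0.7660 = 85.797 m

85.8 m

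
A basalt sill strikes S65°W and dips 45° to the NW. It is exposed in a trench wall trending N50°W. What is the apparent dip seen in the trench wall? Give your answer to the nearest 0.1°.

42.2°

The section lies 65° from the strike.
tan(apparent dip) = tan 45° · sin 65° = 0.9063
α = arctan(0.9063) = 42.19°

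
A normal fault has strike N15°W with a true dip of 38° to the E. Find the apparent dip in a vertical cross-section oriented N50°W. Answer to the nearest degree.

24°

The section lies 35° from the strike.
tan α = tan 38° × sin 35° = 0.7813 × 0.5736 = 0.4481
α = arctan(0.4481) = 24.14°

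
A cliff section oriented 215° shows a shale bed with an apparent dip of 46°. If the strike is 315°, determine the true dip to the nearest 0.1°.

46.4°

β = acute angle between strike 315° and section 215° = 80°.
tan(true dip) = tan 46° / sin 80° = 1.0515
δ = arctan(1.0515) = 46.44°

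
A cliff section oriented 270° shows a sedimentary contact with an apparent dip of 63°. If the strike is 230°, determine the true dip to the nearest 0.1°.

The section is 40° from the strike.
tan(true dip) = tan 63° / sin 40° = 3.0533
δ = arctan(3.0533) = 71.87°

71.9°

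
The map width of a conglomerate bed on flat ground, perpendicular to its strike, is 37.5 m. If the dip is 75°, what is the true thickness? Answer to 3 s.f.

36.2 m

True thickness t = w · sin(dip) = 37.5 × sin 75°
t = 37.5 × 0.9659 = 36.222 m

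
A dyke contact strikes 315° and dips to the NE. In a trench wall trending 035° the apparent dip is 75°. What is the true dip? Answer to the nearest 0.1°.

75.2°

The section is 80° from the strike.
tan(true dip) = tan 75° / sin 80° = 3.7896
true dip = arctan 3.7896 = 75.22°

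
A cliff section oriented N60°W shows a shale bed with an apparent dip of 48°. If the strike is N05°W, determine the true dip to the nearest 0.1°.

53.6°

The section is 55° from the strike.
tan(true dip) = tan 48° / sin 55° = 1.3558
true dip = arctan 1.3558 = 53.59°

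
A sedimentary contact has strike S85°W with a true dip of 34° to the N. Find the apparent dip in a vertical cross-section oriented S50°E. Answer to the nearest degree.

25°

The strike is S85°W and the section trends S50°E; the acute angle between them is β = 45°.
tan(apparent dip) = tan 34° · sin 45° = 0.4769
α = arctan(0.4769) = 25.50°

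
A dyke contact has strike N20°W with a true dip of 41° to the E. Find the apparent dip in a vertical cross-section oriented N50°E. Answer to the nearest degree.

39°

Angle between strike (N20°W) and section (N50°E): β = 70°.
tan(apparent dip) = tan 41° · sin 70° = 0.8169
apparent dip = arctan 0.8169 = 39.24°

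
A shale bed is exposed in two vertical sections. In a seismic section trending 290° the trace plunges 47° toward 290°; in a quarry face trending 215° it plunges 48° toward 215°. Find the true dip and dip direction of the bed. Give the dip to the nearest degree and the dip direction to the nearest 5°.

true dip 54°, dip direction 250°

Represent each trace as a vector plunging at its apparent dip toward its trend (east-north-up frame): v₁ = (-0.641, 0.233, -0.731), v₂ = (-0.384, -0.548, -0.743).
Cross product v₁ × v₂ gives the pole to the plane: n ∝ (-0.574, -0.196, 0.441).
True dip = arccos(n_z / |n|) = arccos(0.5878) = 54.0°.
Dip direction = atan2(-0.574, -0.196) = 251° (azimuth of n's horizontal projection).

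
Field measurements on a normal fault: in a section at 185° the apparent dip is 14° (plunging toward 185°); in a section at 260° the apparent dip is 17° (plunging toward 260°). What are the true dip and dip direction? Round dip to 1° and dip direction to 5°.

Each apparent-dip line lies in the plane. As unit vectors (x east, y north, z up), v₁ plunges 14°→185° and v₂ plunges 17°→260°.
n = v₁ × v₂ = (-0.242, -0.203, 0.896) (taken with n_z > 0).
True dip = arccos(n_z / |n|) = arccos(0.9430) = 19.4°.
The horizontal component of n points toward azimuth atan2(n_x, n_y) = 230°, the dip direction.

true dip 19°, dip direction 230°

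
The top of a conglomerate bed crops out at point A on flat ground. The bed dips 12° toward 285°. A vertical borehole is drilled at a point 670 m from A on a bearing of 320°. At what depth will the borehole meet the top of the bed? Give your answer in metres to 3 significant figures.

117 m

The hole lies 35° from the dip direction, so the down-dip offset is 670 × cos 35° = 548.83 m.
Depth = down-dip offset × tan(dip) = 548.83 × tan 12° = 548.83 × 0.2126
Depth = 116.66 m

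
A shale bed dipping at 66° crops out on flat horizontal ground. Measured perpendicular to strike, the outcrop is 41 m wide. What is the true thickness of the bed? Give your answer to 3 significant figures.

True thickness t = w · sin(dip) = 41 × sin 66°
t = 41 × 0.9135 = 37.455 m

37.5 m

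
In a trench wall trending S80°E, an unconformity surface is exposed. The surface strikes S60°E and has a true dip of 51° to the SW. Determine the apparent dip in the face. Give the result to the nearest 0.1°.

Angle between strike (S60°E) and section (S80°E): β = 20°.
tan(apparent dip) = tan 51° · sin 20° = 0.4224
α = arctan(0.4224) = 22.90°

22.9°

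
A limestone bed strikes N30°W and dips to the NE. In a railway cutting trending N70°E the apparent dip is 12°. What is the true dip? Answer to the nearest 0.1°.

β = acute angle between strike N30°W and section N70°E = 80°.
tan δ = tan α / sin β = tan 12° / sin 80° = 0.2126 / 0.9848 = 0.2158
δ = arctan(0.2158) = 12.18°

12.2°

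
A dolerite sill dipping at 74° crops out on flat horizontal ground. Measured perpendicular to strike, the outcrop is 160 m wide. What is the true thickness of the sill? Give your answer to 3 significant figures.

154 m

True thickness t = w · sin(dip) = 160 × sin 74°
t = 160 × 0.9613 = 153.802 m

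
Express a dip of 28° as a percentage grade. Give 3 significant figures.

53.2%

grade % = 100 × tan 28° = 100 × 0.5317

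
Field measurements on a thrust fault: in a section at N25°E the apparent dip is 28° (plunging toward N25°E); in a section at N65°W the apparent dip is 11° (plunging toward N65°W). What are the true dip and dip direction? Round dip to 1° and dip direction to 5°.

true dip 30°, dip direction 005°

Each apparent-dip line lies in the plane. As unit vectors (x east, y north, z up), v₁ plunges 28°→N25°E and v₂ plunges 11°→N65°W.
Cross product v₁ × v₂ gives the pole to the plane: n ∝ (0.042, 0.489, 0.867).
tan δ = √(n_x²+n_y²)/n_z = 0.491/0.867, so δ = 29.5°.
The horizontal component of n points toward azimuth atan2(n_x, n_y) = 5°, the dip direction.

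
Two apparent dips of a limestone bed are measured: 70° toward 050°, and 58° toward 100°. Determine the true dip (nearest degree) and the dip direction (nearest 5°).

true dip 70°, dip direction 045°

Each apparent-dip line lies in the plane. As unit vectors (x east, y north, z up), v₁ plunges 70°→050° and v₂ plunges 58°→100°.
n = v₁ × v₂ = (0.273, 0.268, 0.139) (taken with n_z > 0).
True dip = arccos(n_z / |n|) = arccos(0.3411) = 70.1°.
Dip direction = azimuth of (n_x, n_y) = atan2(0.273, 0.268) = 45°.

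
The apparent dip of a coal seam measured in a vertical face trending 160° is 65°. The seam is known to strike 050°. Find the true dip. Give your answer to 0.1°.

The section is 70° from the strike.
tan(true dip) = tan 65° / sin 70° = 2.2821
true dip = arctan 2.2821 = 66.34°

66.3°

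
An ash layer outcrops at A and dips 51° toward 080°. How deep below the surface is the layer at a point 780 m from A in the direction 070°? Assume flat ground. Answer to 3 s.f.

The hole lies 10° from the dip direction, so the down-dip offset is 780 × cos 10° = 768.15 m.
Depth = down-dip offset × tan(dip) = 768.15 × tan 51° = 768.15 × 1.2349
Depth = 948.59 m

949 m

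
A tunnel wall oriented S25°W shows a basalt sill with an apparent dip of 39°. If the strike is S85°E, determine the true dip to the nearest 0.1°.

40.8°

The section is 70° from the strike.
tan(true dip) = tan 39° / sin 70° = 0.8618
true dip = arctan 0.8618 = 40.75°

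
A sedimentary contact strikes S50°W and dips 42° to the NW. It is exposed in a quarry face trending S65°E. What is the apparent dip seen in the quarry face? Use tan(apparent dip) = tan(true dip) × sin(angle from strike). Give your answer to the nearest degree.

39°

The section lies 65° from the strike.
tan(apparent dip) = tan 42° · sin 65° = 0.8160
apparent dip = arctan 0.8160 = 39.22°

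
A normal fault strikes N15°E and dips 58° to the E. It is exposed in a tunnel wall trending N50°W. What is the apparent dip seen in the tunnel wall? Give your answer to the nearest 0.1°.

55.4°

The section lies 65° from the strike.
tan(apparent dip) = tan 58° · sin 65° = 1.4504
α = arctan(1.4504) = 55.42°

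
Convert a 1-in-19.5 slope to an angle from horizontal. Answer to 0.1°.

2.9°

tan θ = 1/19.5 = 0.0513
θ = arctan(0.0513) = 2.94°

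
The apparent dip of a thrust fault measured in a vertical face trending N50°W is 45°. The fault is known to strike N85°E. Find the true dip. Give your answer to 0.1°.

54.7°

The section is 45° from the strike.
tan(true dip) = tan 45° / sin 45° = 1.4142
true dip = arctan 1.4142 = 54.74°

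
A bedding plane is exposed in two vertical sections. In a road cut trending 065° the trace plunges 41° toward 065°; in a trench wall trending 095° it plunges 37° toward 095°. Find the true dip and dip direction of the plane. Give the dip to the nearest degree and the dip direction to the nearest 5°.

true dip 41°, dip direction 065°

The two traces are lines in the plane: v₁ = (sin 65°·cos 41°, cos 65°·cos 41°, −sin 41°), v₂ = (sin 95°·cos 37°, cos 95°·cos 37°, −sin 37°).
Cross product v₁ × v₂ gives the pole to the plane: n ∝ (0.238, 0.110, 0.301).
tan δ = √(n_x²+n_y²)/n_z = 0.262/0.301, so δ = 41.0°.
Dip direction = atan2(0.238, 0.110) = 65° (azimuth of n's horizontal projection).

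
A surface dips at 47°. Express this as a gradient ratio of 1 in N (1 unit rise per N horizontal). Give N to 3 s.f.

1 : N means tan θ = 1/N, so N = 1/tan 47° = 1/1.0724

1 in 0.933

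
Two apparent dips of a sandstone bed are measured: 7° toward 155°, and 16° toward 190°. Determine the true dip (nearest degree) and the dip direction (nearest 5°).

true dip 19°, dip direction 225°

Represent each trace as a vector plunging at its apparent dip toward its trend (east-north-up frame): v₁ = (0.419, -0.900, -0.122), v₂ = (-0.167, -0.947, -0.276).
n = v₁ × v₂ = (-0.133, -0.136, 0.547) (taken with n_z > 0).
True dip = arccos(n_z / |n|) = arccos(0.9447) = 19.1°.
Dip direction = atan2(-0.133, -0.136) = 224° (azimuth of n's horizontal projection).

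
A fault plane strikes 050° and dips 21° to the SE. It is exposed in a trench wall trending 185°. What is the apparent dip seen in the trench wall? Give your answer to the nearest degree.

The section lies 45° from the strike.
tan(apparent dip) = tan 21° · sin 45° = 0.2714
α = arctan(0.2714) = 15.19°

15°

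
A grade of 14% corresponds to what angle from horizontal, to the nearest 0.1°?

tan θ = 14/100 = 0.1400
θ = arctan(0.1400) = 7.97°

8.0°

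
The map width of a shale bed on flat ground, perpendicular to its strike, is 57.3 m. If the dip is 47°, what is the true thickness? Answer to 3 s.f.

41.9 m

True thickness t = w · sin(dip) = 57.3 × sin 47°
t = 57.3 × 0.7314 = 41.907 m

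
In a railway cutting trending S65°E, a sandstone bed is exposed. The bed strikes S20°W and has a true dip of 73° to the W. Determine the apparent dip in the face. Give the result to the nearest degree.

The section lies 85° from the strike.
tan α = tan 73° × sin 85° = 3.2709 × 0.9962 = 3.2584
apparent dip = arctan 3.2584 = 72.94°

73°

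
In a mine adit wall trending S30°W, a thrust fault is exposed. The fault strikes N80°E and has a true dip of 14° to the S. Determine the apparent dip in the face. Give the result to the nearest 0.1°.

Angle between strike (N80°E) and section (S30°W): β = 50°.
tan(apparent dip) = tan 14° · sin 50° = 0.1910
α = arctan(0.1910) = 10.81°

10.8°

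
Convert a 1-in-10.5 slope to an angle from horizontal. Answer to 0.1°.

tan θ = 1/10.5 = 0.0952
θ = arctan(0.0952) = 5.44°

5.4°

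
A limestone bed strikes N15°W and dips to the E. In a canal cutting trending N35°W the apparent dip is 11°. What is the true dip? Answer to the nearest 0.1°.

29.6°

The section is 20° from the strike.
tan δ = tan α / sin β = tan 11° / sin 20° = 0.1944 / 0.3420 = 0.5683
true dip = arctan 0.5683 = 29.61°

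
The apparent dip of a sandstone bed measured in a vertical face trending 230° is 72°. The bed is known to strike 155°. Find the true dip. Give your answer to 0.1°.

72.6°

The section is 75° from the strike.
tan δ = tan α / sin β = tan 72° / sin 75° = 3.0777 / 0.9659 = 3.1863
δ = arctan(3.1863) = 72.58°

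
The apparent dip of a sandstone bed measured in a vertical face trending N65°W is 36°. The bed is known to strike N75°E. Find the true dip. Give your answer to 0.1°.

48.5°

β = acute angle between strike N75°E and section N65°W = 40°.
tan δ = tan α / sin β = tan 36° / sin 40° = 0.7265 / 0.6428 = 1.1303
δ = arctan(1.1303) = 48.50°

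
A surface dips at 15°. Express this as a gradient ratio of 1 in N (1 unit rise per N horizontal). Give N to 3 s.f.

1 in 3.73

1 : N means tan θ = 1/N, so N = 1/tan 15° = 1/0.2679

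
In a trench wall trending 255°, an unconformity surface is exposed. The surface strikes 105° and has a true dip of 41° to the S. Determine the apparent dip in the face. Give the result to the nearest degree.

23°

The strike is 105° and the section trends 255°; the acute angle between them is β = 30°.
tan α = tan 41° × sin 30° = 0.8693 × 0.5000 = 0.4346
apparent dip = arctan 0.4346 = 23.49°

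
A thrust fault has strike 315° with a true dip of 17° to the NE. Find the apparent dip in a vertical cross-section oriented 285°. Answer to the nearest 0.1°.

8.7°

The section lies 30° from the strike.
tan(apparent dip) = tan 17° · sin 30° = 0.1529
apparent dip = arctan 0.1529 = 8.69°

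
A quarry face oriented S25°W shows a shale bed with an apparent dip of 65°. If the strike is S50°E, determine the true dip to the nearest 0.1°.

β = acute angle between strike S50°E and section S25°W = 75°.
tan(true dip) = tan 65° / sin 75° = 2.2202
true dip = arctan 2.2202 = 65.75°

65.8°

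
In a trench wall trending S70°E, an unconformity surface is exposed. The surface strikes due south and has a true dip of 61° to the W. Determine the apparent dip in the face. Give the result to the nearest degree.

Angle between strike (due south) and section (S70°E): β = 70°.
tan(apparent dip) = tan 61° · sin 70° = 1.6953
α = arctan(1.6953) = 59.46°

59°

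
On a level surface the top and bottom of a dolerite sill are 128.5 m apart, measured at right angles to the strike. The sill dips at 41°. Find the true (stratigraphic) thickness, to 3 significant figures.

84.3 m

True thickness t = w · sin(dip) = 128.5 × sin 41°
t = 128.5 × 0.6561 = 84.304 m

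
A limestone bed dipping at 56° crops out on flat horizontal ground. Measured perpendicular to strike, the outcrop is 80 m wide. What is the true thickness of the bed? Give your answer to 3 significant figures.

66.3 m

True thickness t = w · sin(dip) = 80 × sin 56°
t = 80 × 0.8290 = 66.323 m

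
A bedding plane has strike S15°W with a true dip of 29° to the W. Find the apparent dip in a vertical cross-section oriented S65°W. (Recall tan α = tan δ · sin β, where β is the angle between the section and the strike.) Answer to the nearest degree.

The section lies 50° from the strike.
tan α = tan 29° × sin 50° = 0.5543 × 0.7660 = 0.4246
α = arctan(0.4246) = 23.01°

23°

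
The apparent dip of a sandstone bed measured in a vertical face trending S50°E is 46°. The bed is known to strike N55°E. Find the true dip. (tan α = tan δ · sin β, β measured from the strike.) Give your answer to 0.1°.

47.0°

The section is 75° from the strike.
tan δ = tan α / sin β = tan 46° / sin 75° = 1.0355 / 0.9659 = 1.0721
true dip = arctan 1.0721 = 46.99°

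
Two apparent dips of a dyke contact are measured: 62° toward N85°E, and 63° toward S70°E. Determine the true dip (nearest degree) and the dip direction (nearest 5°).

Each apparent-dip line lies in the plane. As unit vectors (x east, y north, z up), v₁ plunges 62°→N85°E and v₂ plunges 63°→S70°E.
The plane normal is n = v₁ × v₂ ∝ (0.174, -0.040, 0.090).
Dip δ = arctan(|n_h|/n_z) = arctan(0.178/0.090) = 63.2°.
Dip direction = azimuth of (n_x, n_y) = atan2(0.174, -0.040) = 103°.

true dip 63°, dip direction 105°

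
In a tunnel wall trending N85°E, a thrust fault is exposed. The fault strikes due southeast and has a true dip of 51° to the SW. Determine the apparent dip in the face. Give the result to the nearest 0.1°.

43.4°

Angle between strike (due southeast) and section (N85°E): β = 50°.
tan α = tan 51° × sin 50° = 1.2349 × 0.7660 = 0.9460
apparent dip = arctan 0.9460 = 43.41°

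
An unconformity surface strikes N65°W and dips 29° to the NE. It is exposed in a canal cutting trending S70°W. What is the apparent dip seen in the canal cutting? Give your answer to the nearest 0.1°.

The strike is N65°W and the section trends S70°W; the acute angle between them is β = 45°.
tan(apparent dip) = tan 29° · sin 45° = 0.3920
apparent dip = arctan 0.3920 = 21.40°

21.4°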